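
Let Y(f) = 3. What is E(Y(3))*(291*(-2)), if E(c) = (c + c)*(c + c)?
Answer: -20952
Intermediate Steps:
E(c) = 4*c**2 (E(c) = (2*c)*(2*c) = 4*c**2)
E(Y(3))*(291*(-2)) = (4*3**2)*(291*(-2)) = (4*9)*(-582) = 36*(-582) = -20952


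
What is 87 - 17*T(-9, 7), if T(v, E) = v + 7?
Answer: 121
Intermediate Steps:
T(v, E) = 7 + v
87 - 17*T(-9, 7) = 87 - 17*(7 - 9) = 87 - 17*(-2) = 87 + 34 = 121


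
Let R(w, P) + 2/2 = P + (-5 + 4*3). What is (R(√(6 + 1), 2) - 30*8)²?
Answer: 53824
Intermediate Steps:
R(w, P) = 6 + P (R(w, P) = -1 + (P + (-5 + 4*3)) = -1 + (P + (-5 + 12)) = -1 + (P + 7) = -1 + (7 + P) = 6 + P)
(R(√(6 + 1), 2) - 30*8)² = ((6 + 2) - 30*8)² = (8 - 240)² = (-232)² = 53824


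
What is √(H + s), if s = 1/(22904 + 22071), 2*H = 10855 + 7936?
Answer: 3*√337862285194/17990 ≈ 96.930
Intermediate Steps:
H = 18791/2 (H = (10855 + 7936)/2 = (½)*18791 = 18791/2 ≈ 9395.5)
s = 1/44975 ≈ 2.2235e-5
√(H + s) = √(18791/2 + 1/44975) = √(845125227/89950) = 3*√337862285194/17990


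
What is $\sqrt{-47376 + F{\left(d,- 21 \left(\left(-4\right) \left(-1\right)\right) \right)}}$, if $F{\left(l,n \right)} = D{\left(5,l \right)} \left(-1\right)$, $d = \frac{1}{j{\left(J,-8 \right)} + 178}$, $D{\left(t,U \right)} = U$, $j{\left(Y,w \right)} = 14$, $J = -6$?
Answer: $\frac{i \sqrt{27288579}}{24} \approx 217.66 i$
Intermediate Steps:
$d = \frac{1}{192}$ ($d = \frac{1}{14 + 178} = \frac{1}{192} \approx 0.0052083$)
$F{\left(l,n \right)} = - l$ ($F{\left(l,n \right)} = l \left(-1\right) = - l$)
$\sqrt{-47376 + F{\left(d,- 21 \left(\left(-4\right) \left(-1\right)\right) \right)}} = \sqrt{-47376 - \frac{1}{192}} = \sqrt{- \frac{9096193}{192}} = \frac{i \sqrt{27288579}}{24}$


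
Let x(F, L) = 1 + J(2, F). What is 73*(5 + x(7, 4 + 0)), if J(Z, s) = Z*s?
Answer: 1460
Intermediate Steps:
x(F, L) = 1 + 2*F
73*(5 + x(7, 4 + 0)) = 73*(5 + (1 + 2*7)) = 73*(5 + (1 + 14)) = 73*(5 + 15) = 73*20 = 1460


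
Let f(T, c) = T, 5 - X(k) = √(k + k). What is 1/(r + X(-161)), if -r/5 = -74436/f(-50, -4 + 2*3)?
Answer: -185965/1383327299 + 25*I*√322/1383327299 ≈ -0.00013443 + 3.243e-7*I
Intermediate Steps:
X(k) = 5 - √2*√k (X(k) = 5 - √(k + k) = 5 - √(2*k) = 5 - √2*√k)
r = -37218/5 (r = -(-372180)/(-50) = -(-372180)*(-1)/50 = -5*37218/25 = -37218/5 ≈ -7443.6)
1/(r + X(-161)) = 1/(-37218/5 + (5 - √2*√(-161))) = 1/(-37218/5 + (5 - √2*I*√161)) = 1/(-37218/5 + (5 - I*√322)) = 1/(-37193/5 - I*√322)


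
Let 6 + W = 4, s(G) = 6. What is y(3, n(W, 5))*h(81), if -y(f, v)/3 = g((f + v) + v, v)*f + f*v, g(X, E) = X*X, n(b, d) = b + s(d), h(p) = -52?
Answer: 58500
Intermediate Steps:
W = -2 (W = -6 + 4 = -2)
n(b, d) = 6 + b (n(b, d) = b + 6 = 6 + b)
g(X, E) = X**2
y(f, v) = -3*f*v - 3*f*(f + 2*v)**2 (y(f, v) = -3*(((f + v) + v)**2*f + f*v) = -3*((f + 2*v)**2*f + f*v) = -3*(f*(f + 2*v)**2 + f*v) = -3*(f*v + f*(f + 2*v)**2) = -3*f*v - 3*f*(f + 2*v)**2)
y(3, n(W, 5))*h(81) = -3*3*((6 - 2) + (3 + 2*(6 - 2))**2)*(-52) = -3*3*(4 + (3 + 2*4)**2)*(-52) = -3*3*(4 + (3 + 8)**2)*(-52) = -3*3*(4 + 11**2)*(-52) = -3*3*(4 + 121)*(-52) = -3*3*125*(-52) = -1125*(-52) = 58500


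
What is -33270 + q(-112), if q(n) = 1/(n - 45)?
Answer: -5223391/157 ≈ -33270.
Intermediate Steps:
q(n) = 1/(-45 + n)
-33270 + q(-112) = -33270 + 1/(-45 - 112) = -33270 + 1/(-157) = -33270 - 1/157 = -5223391/157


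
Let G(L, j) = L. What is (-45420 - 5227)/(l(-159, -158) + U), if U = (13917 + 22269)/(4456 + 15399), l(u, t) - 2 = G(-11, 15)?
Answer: 1005596185/142509 ≈ 7056.4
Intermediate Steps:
l(u, t) = -9 (l(u, t) = 2 - 11 = -9)
U = 36186/19855 ≈ 1.8225
(-45420 - 5227)/(l(-159, -158) + U) = (-45420 - 5227)/(-9 + 36186/19855) = -50647/(-142509/19855) = -50647*(-19855/142509) = 1005596185/142509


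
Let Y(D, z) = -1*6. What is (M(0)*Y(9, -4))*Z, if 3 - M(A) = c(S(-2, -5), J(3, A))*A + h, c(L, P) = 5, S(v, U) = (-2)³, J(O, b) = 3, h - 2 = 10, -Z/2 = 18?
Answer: -1944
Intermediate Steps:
Z = -36 (Z = -2*18 = -36)
h = 12 (h = 2 + 10 = 12)
Y(D, z) = -6
S(v, U) = -8
M(A) = -9 - 5*A (M(A) = 3 - (5*A + 12) = 3 - (12 + 5*A) = 3 + (-12 - 5*A) = -9 - 5*A)
(M(0)*Y(9, -4))*Z = ((-9 - 5*0)*(-6))*(-36) = ((-9 + 0)*(-6))*(-36) = -9*(-6)*(-36) = 54*(-36) = -1944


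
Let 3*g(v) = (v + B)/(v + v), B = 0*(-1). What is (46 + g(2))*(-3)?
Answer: -277/2 ≈ -138.50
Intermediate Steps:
B = 0
g(v) = 1/6 (g(v) = ((v + 0)/(v + v))/3 = (v/((2*v)))/3 = (v*(1/(2*v)))/3 = (1/3)*(1/2) = 1/6)
(46 + g(2))*(-3) = (46 + 1/6)*(-3) = (277/6)*(-3) = -277/2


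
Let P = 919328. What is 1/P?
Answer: 1/919328 ≈ 1.0878e-6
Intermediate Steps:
1/P = 1/919328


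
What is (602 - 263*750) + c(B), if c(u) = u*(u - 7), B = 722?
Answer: 319582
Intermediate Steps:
c(u) = u*(-7 + u)
(602 - 263*750) + c(B) = (602 - 263*750) + 722*(-7 + 722) = (602 - 197250) + 722*715 = -196648 + 516230 = 319582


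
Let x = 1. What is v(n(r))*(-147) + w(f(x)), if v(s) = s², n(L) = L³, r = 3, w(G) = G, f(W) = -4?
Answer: -107167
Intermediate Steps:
v(n(r))*(-147) + w(f(x)) = (3³)²*(-147) - 4 = 27²*(-147) - 4 = 729*(-147) - 4 = -107163 - 4 = -107167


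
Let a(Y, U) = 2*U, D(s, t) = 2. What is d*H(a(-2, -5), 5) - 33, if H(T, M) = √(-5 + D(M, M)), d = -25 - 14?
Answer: -33 - 39*I*√3 ≈ -33.0 - 67.55*I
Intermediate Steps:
d = -39
H(T, M) = I*√3 (H(T, M) = √(-5 + 2) = √(-3) = I*√3)
d*H(a(-2, -5), 5) - 33 = -39*I*√3 - 33 = -33 - 39*I*√3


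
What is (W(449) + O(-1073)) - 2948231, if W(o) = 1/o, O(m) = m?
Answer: -1324237495/449 ≈ -2.9493e+6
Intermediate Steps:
(W(449) + O(-1073)) - 2948231 = (1/449 - 1073) - 2948231 = -481776/449 - 2948231 = -1324237495/449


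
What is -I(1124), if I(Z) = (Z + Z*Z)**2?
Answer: -1598960250000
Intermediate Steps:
I(Z) = (Z + Z**2)**2
-I(1124) = -1124**2*(1 + 1124)**2 = -1263376*1125**2 = -1263376*1265625 = -1*1598960250000 = -1598960250000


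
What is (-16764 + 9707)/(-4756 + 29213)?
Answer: -7057/24457 ≈ -0.28855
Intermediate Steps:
(-16764 + 9707)/(-4756 + 29213) = -7057/24457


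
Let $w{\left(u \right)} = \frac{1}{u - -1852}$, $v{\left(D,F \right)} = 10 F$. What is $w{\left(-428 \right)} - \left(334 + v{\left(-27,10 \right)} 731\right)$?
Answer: $- \frac{104570015}{1424} \approx -73434.0$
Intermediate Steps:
$w{\left(u \right)} = \frac{1}{1852 + u}$ ($w{\left(u \right)} = \frac{1}{u + 1852} = \frac{1}{1852 + u}$)
$w{\left(-428 \right)} - \left(334 + v{\left(-27,10 \right)} 731\right) = \frac{1}{1852 - 428} - \left(334 + 10 \cdot 10 \cdot 731\right) = \frac{1}{1424} - \left(334 + 100 \cdot 731\right) = \frac{1}{1424} - \left(334 + 73100\right) = \frac{1}{1424} - 73434 = - \frac{104570015}{1424}$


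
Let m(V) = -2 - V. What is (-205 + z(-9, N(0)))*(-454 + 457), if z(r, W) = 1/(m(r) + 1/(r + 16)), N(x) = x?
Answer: -30729/50 ≈ -614.58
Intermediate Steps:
z(r, W) = 1/(-2 + 1/(16 + r) - r) (z(r, W) = 1/((-2 - r) + 1/(r + 16)) = 1/((-2 - r) + 1/(16 + r)) = 1/(-2 + 1/(16 + r) - r))
(-205 + z(-9, N(0)))*(-454 + 457) = (-205 + (-16 - 1*(-9))/(31 + (-9)² + 18*(-9)))*(-454 + 457) = (-205 + (-16 + 9)/(31 + 81 - 162))*3 = (-205 - 7/(-50))*3 = (-205 - 1/50*(-7))*3 = (-205 + 7/50)*3 = -10243/50*3 = -30729/50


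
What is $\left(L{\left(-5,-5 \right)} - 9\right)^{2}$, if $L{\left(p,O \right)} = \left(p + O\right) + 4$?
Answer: $225$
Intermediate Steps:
$L{\left(p,O \right)} = 4 + O + p$ ($L{\left(p,O \right)} = \left(O + p\right) + 4 = 4 + O + p$)
$\left(L{\left(-5,-5 \right)} - 9\right)^{2} = \left(\left(4 - 5 - 5\right) - 9\right)^{2} = \left(-6 - 9\right)^{2} = \left(-15\right)^{2} = 225$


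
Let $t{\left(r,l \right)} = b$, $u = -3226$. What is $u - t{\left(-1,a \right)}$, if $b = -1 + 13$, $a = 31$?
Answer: $-3238$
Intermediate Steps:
$b = 12$
$t{\left(r,l \right)} = 12$
$u - t{\left(-1,a \right)} = -3226 - 12 = -3238$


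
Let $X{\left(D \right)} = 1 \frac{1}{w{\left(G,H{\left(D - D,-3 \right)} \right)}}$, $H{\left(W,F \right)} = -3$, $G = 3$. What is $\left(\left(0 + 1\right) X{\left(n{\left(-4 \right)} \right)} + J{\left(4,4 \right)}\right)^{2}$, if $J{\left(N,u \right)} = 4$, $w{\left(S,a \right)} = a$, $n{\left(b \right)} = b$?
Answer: $\frac{121}{9} \approx 13.444$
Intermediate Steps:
$X{\left(D \right)} = - \frac{1}{3}$ ($X{\left(D \right)} = 1 \frac{1}{-3} = 1 \left(- \frac{1}{3}\right) = - \frac{1}{3}$)
$\left(\left(0 + 1\right) X{\left(n{\left(-4 \right)} \right)} + J{\left(4,4 \right)}\right)^{2} = \left(\left(0 + 1\right) \left(- \frac{1}{3}\right) + 4\right)^{2} = \left(1 \left(- \frac{1}{3}\right) + 4\right)^{2} = \left(- \frac{1}{3} + 4\right)^{2} = \left(\frac{11}{3}\right)^{2} = \frac{121}{9}$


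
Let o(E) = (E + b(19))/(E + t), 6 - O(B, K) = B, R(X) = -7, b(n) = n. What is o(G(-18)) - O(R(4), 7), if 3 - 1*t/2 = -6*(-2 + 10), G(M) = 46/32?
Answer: -21188/1655 ≈ -12.802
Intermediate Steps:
O(B, K) = 6 - B
G(M) = 23/16 (G(M) = 46*(1/32) = 23/16)
t = 102 (t = 6 - (-12)*(-2 + 10) = 6 - (-12)*8 = 6 - 2*(-48) = 6 + 96 = 102)
o(E) = (19 + E)/(102 + E) (o(E) = (E + 19)/(E + 102) = (19 + E)/(102 + E))
o(G(-18)) - O(R(4), 7) = (19 + 23/16)/(102 + 23/16) - (6 - 1*(-7)) = (327/16)/(1655/16) - (6 + 7) = (16/1655)*(327/16) - 1*13 = 327/1655 - 13 = -21188/1655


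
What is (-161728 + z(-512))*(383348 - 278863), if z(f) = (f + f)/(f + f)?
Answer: -16898045595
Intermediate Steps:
z(f) = 1 (z(f) = (2*f)/((2*f)) = (2*f)*(1/(2*f)) = 1)
(-161728 + z(-512))*(383348 - 278863) = (-161728 + 1)*(383348 - 278863) = -161727*104485 = -16898045595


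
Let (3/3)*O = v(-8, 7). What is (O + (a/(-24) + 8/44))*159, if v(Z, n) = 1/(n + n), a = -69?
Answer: 306393/616 ≈ 497.39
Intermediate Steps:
v(Z, n) = 1/(2*n)
O = 1/14 (O = (1/2)/7 = (1/2)*(1/7) = 1/14 ≈ 0.071429)
(O + (a/(-24) + 8/44))*159 = (1/14 + (-69/(-24) + 8/44))*159 = (1/14 + (-69*(-1/24) + 8*(1/44)))*159 = (1/14 + (23/8 + 2/11))*159 = (1/14 + 269/88)*159 = (1927/616)*159 = 306393/616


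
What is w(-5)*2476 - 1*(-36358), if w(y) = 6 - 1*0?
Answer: 51214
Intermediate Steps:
w(y) = 6 (w(y) = 6 + 0 = 6)
w(-5)*2476 - 1*(-36358) = 6*2476 - 1*(-36358) = 14856 + 36358 = 51214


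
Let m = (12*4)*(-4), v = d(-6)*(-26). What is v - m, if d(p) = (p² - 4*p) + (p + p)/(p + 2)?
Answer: -1446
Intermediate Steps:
d(p) = p² - 4*p + 2*p/(2 + p) (d(p) = (p² - 4*p) + (2*p)/(2 + p) = (p² - 4*p) + 2*p/(2 + p) = p² - 4*p + 2*p/(2 + p))
v = -1638 (v = -6*(-6 + (-6)² - 2*(-6))/(2 - 6)*(-26) = -6*(-6 + 36 + 12)/(-4)*(-26) = -6*(-¼)*42*(-26) = 63*(-26) = -1638)
m = -192 (m = 48*(-4) = -192)
v - m = -1638 - 1*(-192) = -1638 + 192 = -1446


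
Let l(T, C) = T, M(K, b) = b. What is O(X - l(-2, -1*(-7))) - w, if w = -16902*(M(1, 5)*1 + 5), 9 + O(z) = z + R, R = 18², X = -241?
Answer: 169096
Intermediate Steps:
R = 324
O(z) = 315 + z (O(z) = -9 + (z + 324) = -9 + (324 + z) = 315 + z)
w = -169020 (w = -16902*(5*1 + 5) = -16902*(5 + 5) = -16902*10 = -169020)
O(X - l(-2, -1*(-7))) - w = (315 + (-241 - 1*(-2))) - 1*(-169020) = (315 + (-241 + 2)) + 169020 = (315 - 239) + 169020 = 76 + 169020 = 169096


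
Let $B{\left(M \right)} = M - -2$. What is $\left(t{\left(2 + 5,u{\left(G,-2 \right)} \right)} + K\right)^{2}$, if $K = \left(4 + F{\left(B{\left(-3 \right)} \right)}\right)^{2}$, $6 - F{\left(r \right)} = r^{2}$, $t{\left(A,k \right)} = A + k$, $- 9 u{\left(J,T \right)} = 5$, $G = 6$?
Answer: $\frac{619369}{81} \approx 7646.5$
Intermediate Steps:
$B{\left(M \right)} = 2 + M$ ($B{\left(M \right)} = M + 2 = 2 + M$)
$u{\left(J,T \right)} = - \frac{5}{9}$ ($u{\left(J,T \right)} = \left(- \frac{1}{9}\right) 5 = - \frac{5}{9}$)
$F{\left(r \right)} = 6 - r^{2}$
$K = 81$ ($K = \left(4 + \left(6 - \left(2 - 3\right)^{2}\right)\right)^{2} = \left(4 + \left(6 - \left(-1\right)^{2}\right)\right)^{2} = \left(4 + \left(6 - 1\right)\right)^{2} = \left(4 + 5\right)^{2} = 9^{2} = 81$)
$\left(t{\left(2 + 5,u{\left(G,-2 \right)} \right)} + K\right)^{2} = \left(\left(\left(2 + 5\right) - \frac{5}{9}\right) + 81\right)^{2} = \left(\left(7 - \frac{5}{9}\right) + 81\right)^{2} = \left(\frac{58}{9} + 81\right)^{2} = \left(\frac{787}{9}\right)^{2} = \frac{619369}{81}$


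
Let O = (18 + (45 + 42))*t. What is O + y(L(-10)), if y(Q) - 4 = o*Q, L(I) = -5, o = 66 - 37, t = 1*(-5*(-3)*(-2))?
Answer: -3291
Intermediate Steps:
t = -30 (t = 1*(15*(-2)) = 1*(-30) = -30)
o = 29
y(Q) = 4 + 29*Q
O = -3150 (O = (18 + (45 + 42))*(-30) = (18 + 87)*(-30) = 105*(-30) = -3150)
O + y(L(-10)) = -3150 + (4 + 29*(-5)) = -3150 + (4 - 145) = -3150 - 141 = -3291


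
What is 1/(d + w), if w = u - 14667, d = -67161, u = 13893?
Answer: -1/67935 ≈ -1.4720e-5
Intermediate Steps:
w = -774 (w = 13893 - 14667 = -774)
1/(d + w) = 1/(-67161 - 774) = 1/(-67935) = -1/67935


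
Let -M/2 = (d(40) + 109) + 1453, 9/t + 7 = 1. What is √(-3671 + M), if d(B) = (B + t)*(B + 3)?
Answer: I*√10106 ≈ 100.53*I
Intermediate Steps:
t = -3/2 (t = 9/(-7 + 1) = 9/(-6) = 9*(-⅙) = -3/2 ≈ -1.5000)
d(B) = (3 + B)*(-3/2 + B) (d(B) = (B - 3/2)*(B + 3) = (-3/2 + B)*(3 + B) = (3 + B)*(-3/2 + B))
M = -6435 (M = -2*(((-9/2 + 40² + (3/2)*40) + 109) + 1453) = -2*(((-9/2 + 1600 + 60) + 109) + 1453) = -2*((3311/2 + 109) + 1453) = -2*(3529/2 + 1453) = -2*6435/2 = -6435)
√(-3671 + M) = √(-3671 - 6435) = √(-10106) = I*√10106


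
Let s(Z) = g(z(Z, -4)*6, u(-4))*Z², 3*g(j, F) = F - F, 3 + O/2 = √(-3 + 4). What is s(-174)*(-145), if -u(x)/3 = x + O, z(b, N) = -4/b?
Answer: 0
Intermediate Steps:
O = -4 (O = -6 + 2*√(-3 + 4) = -6 + 2*√1 = -6 + 2*1 = -6 + 2 = -4)
u(x) = 12 - 3*x (u(x) = -3*(x - 4) = -3*(-4 + x) = 12 - 3*x)
g(j, F) = 0 (g(j, F) = (F - F)/3 = (⅓)*0 = 0)
s(Z) = 0 (s(Z) = 0*Z² = 0)
s(-174)*(-145) = 0*(-145) = 0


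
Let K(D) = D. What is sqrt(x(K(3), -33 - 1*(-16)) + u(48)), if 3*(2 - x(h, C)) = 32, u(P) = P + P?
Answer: sqrt(786)/3 ≈ 9.3452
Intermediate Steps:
u(P) = 2*P
x(h, C) = -26/3 (x(h, C) = 2 - 1/3*32 = 2 - 32/3 = -26/3)
sqrt(x(K(3), -33 - 1*(-16)) + u(48)) = sqrt(-26/3 + 2*48) = sqrt(-26/3 + 96) = sqrt(262/3) = sqrt(786)/3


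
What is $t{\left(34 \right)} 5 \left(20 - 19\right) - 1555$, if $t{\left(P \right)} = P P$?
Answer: $4225$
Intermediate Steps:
$t{\left(P \right)} = P^{2}$
$t{\left(34 \right)} 5 \left(20 - 19\right) - 1555 = 34^{2} \cdot 5 \left(20 - 19\right) - 1555 = 1156 \cdot 5 \cdot 1 - 1555 = 1156 \cdot 5 - 1555 = 5780 - 1555 = 4225$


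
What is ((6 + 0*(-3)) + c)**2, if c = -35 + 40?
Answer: 121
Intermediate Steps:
c = 5
((6 + 0*(-3)) + c)**2 = ((6 + 0*(-3)) + 5)**2 = ((6 + 0) + 5)**2 = (6 + 5)**2 = 11**2 = 121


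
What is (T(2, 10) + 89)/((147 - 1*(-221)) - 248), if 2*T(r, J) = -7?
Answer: 57/80 ≈ 0.71250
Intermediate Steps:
T(r, J) = -7/2 (T(r, J) = (½)*(-7) = -7/2)
(T(2, 10) + 89)/((147 - 1*(-221)) - 248) = (-7/2 + 89)/((147 - 1*(-221)) - 248) = 171/(2*((147 + 221) - 248)) = 171/(2*(368 - 248)) = (171/2)/120 = (171/2)*(1/120) = 57/80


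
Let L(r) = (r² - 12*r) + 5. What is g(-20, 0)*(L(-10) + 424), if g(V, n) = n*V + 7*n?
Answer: 0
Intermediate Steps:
L(r) = 5 + r² - 12*r
g(V, n) = 7*n + V*n (g(V, n) = V*n + 7*n = 7*n + V*n)
g(-20, 0)*(L(-10) + 424) = (0*(7 - 20))*((5 + (-10)² - 12*(-10)) + 424) = (0*(-13))*((5 + 100 + 120) + 424) = 0*(225 + 424) = 0*649 = 0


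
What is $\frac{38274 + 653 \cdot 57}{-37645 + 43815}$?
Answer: $\frac{15099}{1234} \approx 12.236$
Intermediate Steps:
$\frac{38274 + 653 \cdot 57}{-37645 + 43815} = \frac{38274 + 37221}{6170} = 75495 \cdot \frac{1}{6170} = \frac{15099}{1234}$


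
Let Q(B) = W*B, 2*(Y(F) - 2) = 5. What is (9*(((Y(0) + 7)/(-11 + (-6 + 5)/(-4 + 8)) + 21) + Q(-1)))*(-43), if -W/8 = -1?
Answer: -23177/5 ≈ -4635.4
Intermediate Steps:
W = 8 (W = -8*(-1) = 8)
Y(F) = 9/2 (Y(F) = 2 + (1/2)*5 = 2 + 5/2 = 9/2)
Q(B) = 8*B
(9*(((Y(0) + 7)/(-11 + (-6 + 5)/(-4 + 8)) + 21) + Q(-1)))*(-43) = (9*(((9/2 + 7)/(-11 + (-6 + 5)/(-4 + 8)) + 21) + 8*(-1)))*(-43) = (9*((23/(2*(-11 - 1/4)) + 21) - 8))*(-43) = (9*((23/(2*(-45/4)) + 21) - 8))*(-43) = (9*(((23/2)*(-4/45) + 21) - 8))*(-43) = (9*((-46/45 + 21) - 8))*(-43) = (9*(899/45 - 8))*(-43) = (9*(539/45))*(-43) = (539/5)*(-43) = -23177/5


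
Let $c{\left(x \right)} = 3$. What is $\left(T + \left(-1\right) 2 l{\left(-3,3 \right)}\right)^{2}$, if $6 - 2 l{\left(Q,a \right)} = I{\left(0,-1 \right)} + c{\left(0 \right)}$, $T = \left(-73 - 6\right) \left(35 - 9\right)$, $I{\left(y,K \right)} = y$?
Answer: $4231249$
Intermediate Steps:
$T = -2054$ ($T = \left(-73 + \left(-27 + 21\right)\right) 26 = \left(-73 - 6\right) 26 = \left(-79\right) 26 = -2054$)
$l{\left(Q,a \right)} = \frac{3}{2}$ ($l{\left(Q,a \right)} = 3 - \frac{0 + 3}{2} = 3 - \frac{3}{2} = \frac{3}{2}$)
$\left(T + \left(-1\right) 2 l{\left(-3,3 \right)}\right)^{2} = \left(-2054 + \left(-1\right) 2 \cdot \frac{3}{2}\right)^{2} = \left(-2054 - 3\right)^{2} = \left(-2057\right)^{2} = 4231249$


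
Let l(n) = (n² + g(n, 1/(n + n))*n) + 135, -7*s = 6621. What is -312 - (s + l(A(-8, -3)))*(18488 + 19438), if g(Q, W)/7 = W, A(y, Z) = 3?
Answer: 30278181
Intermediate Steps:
s = -6621/7 (s = -⅐*6621 = -6621/7 ≈ -945.86)
g(Q, W) = 7*W
l(n) = 277/2 + n² (l(n) = (n² + (7/(n + n))*n) + 135 = (n² + (7/((2*n)))*n) + 135 = (n² + (7*(1/(2*n)))*n) + 135 = (n² + (7/(2*n))*n) + 135 = (n² + 7/2) + 135 = (7/2 + n²) + 135 = 277/2 + n²)
-312 - (s + l(A(-8, -3)))*(18488 + 19438) = -312 - (-6621/7 + (277/2 + 3²))*(18488 + 19438) = -312 - (-6621/7 + (277/2 + 9))*37926 = -312 - (-6621/7 + 295/2)*37926 = -312 - (-11177)*37926/14 = -312 - 1*(-30278493) = -312 + 30278493 = 30278181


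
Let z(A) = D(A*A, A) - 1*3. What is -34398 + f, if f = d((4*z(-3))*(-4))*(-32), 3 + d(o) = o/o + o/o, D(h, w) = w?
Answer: -34366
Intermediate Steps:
z(A) = -3 + A (z(A) = A - 1*3 = A - 3 = -3 + A)
d(o) = -1 (d(o) = -3 + (o/o + o/o) = -3 + (1 + 1) = -3 + 2 = -1)
f = 32 (f = -1*(-32) = 32)
-34398 + f = -34398 + 32 = -34366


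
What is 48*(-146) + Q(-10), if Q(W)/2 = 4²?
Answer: -6976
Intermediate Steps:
Q(W) = 32 (Q(W) = 2*4² = 2*16 = 32)
48*(-146) + Q(-10) = 48*(-146) + 32 = -7008 + 32 = -6976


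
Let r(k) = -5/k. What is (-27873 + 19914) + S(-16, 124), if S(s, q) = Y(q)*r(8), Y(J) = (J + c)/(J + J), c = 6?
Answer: -7895653/992 ≈ -7959.3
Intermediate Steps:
Y(J) = (6 + J)/(2*J) (Y(J) = (J + 6)/(J + J) = (6 + J)/((2*J)) = (6 + J)*(1/(2*J)) = (6 + J)/(2*J))
S(s, q) = -5*(6 + q)/(16*q) (S(s, q) = ((6 + q)/(2*q))*(-5/8) = -5*(6 + q)/(16*q))
(-27873 + 19914) + S(-16, 124) = (-27873 + 19914) + (5/16)*(-6 - 1*124)/124 = -7959 + (5/16)*(1/124)*(-6 - 124) = -7959 + (5/16)*(1/124)*(-130) = -7959 - 325/992 = -7895653/992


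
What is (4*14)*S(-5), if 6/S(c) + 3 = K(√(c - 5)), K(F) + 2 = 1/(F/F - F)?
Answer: -1296/19 - 24*I*√10/19 ≈ -68.211 - 3.9945*I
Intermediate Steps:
K(F) = -2 + 1/(1 - F) (K(F) = -2 + 1/(F/F - F) = -2 + 1/(1 - F))
S(c) = 6/(-3 + (1 - 2*√(-5 + c))/(-1 + √(-5 + c))) (S(c) = 6/(-3 + (1 - 2*√(c - 5))/(-1 + √(c - 5))) = 6/(-3 + (1 - 2*√(-5 + c))/(-1 + √(-5 + c))))
(4*14)*S(-5) = (4*14)*(6*(1 - √(-5 - 5))/(-4 + 5*√(-5 - 5))) = 56*(6*(1 - √(-10))/(-4 + 5*√(-10))) = 56*(6*(1 - I*√10)/(-4 + 5*(I*√10))) = 56*(6*(1 - I*√10)/(-4 + 5*I*√10)) = 336*(1 - I*√10)/(-4 + 5*I*√10)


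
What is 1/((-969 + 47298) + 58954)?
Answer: 1/105283 ≈ 9.4982e-6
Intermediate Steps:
1/((-969 + 47298) + 58954) = 1/(46329 + 58954) = 1/105283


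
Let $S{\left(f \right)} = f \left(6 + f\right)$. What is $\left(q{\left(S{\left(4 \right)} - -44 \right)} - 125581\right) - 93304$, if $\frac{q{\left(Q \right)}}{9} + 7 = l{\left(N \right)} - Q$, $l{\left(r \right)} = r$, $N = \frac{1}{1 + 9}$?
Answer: $- \frac{2197031}{10} \approx -2.197 \cdot 10^{5}$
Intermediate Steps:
$N = \frac{1}{10} \approx 0.1$
$q{\left(Q \right)} = - \frac{621}{10} - 9 Q$ ($q{\left(Q \right)} = -63 + 9 \left(\frac{1}{10} - Q\right) = -63 - \left(- \frac{9}{10} + 9 Q\right) = - \frac{621}{10} - 9 Q$)
$\left(q{\left(S{\left(4 \right)} - -44 \right)} - 125581\right) - 93304 = \left(\left(- \frac{621}{10} - 9 \left(4 \left(6 + 4\right) - -44\right)\right) - 125581\right) - 93304 = \left(\left(- \frac{621}{10} - 9 \left(4 \cdot 10 + 44\right)\right) - 125581\right) - 93304 = \left(\left(- \frac{621}{10} - 9 \left(40 + 44\right)\right) - 125581\right) - 93304 = \left(\left(- \frac{621}{10} - 756\right) - 125581\right) - 93304 = \left(- \frac{8181}{10} - 125581\right) - 93304 = - \frac{1263991}{10} - 93304 = - \frac{2197031}{10}$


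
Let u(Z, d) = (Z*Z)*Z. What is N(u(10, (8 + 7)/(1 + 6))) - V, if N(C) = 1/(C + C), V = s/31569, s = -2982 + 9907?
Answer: -13818431/63138000 ≈ -0.21886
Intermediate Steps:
s = 6925
u(Z, d) = Z**3 (u(Z, d) = Z**2*Z = Z**3)
V = 6925/31569 ≈ 0.21936
N(C) = 1/(2*C)
N(u(10, (8 + 7)/(1 + 6))) - V = 1/(2*(10**3)) - 1*6925/31569 = (1/2)/1000 - 6925/31569 = (1/2)*(1/1000) - 6925/31569 = 1/2000 - 6925/31569 = -13818431/63138000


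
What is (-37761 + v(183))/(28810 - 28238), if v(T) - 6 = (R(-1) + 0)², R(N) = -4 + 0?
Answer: -2903/44 ≈ -65.977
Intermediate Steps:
R(N) = -4
v(T) = 22 (v(T) = 6 + (-4 + 0)² = 6 + (-4)² = 6 + 16 = 22)
(-37761 + v(183))/(28810 - 28238) = (-37761 + 22)/(28810 - 28238) = -37739/572 = -37739*1/572 = -2903/44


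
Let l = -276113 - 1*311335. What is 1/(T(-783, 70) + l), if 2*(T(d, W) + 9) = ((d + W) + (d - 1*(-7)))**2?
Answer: 2/1042207 ≈ 1.9190e-6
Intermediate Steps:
T(d, W) = -9 + (7 + W + 2*d)**2/2 (T(d, W) = -9 + ((d + W) + (d - 1*(-7)))**2/2 = -9 + ((W + d) + (d + 7))**2/2 = -9 + ((W + d) + (7 + d))**2/2 = -9 + (7 + W + 2*d)**2/2)
l = -587448 (l = -276113 - 311335 = -587448)
1/(T(-783, 70) + l) = 1/((-9 + (7 + 70 + 2*(-783))**2/2) - 587448) = 1/((-9 + (7 + 70 - 1566)**2/2) - 587448) = 1/((-9 + (1/2)*(-1489)**2) - 587448) = 1/((-9 + (1/2)*2217121) - 587448) = 1/((-9 + 2217121/2) - 587448) = 1/(2217103/2 - 587448) = 1/(1042207/2) = 2/1042207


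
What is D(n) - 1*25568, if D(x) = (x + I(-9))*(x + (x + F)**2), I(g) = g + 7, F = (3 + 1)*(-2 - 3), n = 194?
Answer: 5824672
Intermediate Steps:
F = -20 (F = 4*(-5) = -20)
I(g) = 7 + g
D(x) = (-2 + x)*(x + (-20 + x)**2) (D(x) = (x + (7 - 9))*(x + (x - 20)**2) = (x - 2)*(x + (-20 + x)**2) = (-2 + x)*(x + (-20 + x)**2))
D(n) - 1*25568 = (-800 + 194**3 - 41*194**2 + 478*194) - 1*25568 = (-800 + 7301384 - 41*37636 + 92732) - 25568 = (-800 + 7301384 - 1543076 + 92732) - 25568 = 5850240 - 25568 = 5824672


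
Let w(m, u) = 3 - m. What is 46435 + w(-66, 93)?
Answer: 46504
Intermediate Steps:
46435 + w(-66, 93) = 46435 + (3 - 1*(-66)) = 46435 + (3 + 66) = 46435 + 69 = 46504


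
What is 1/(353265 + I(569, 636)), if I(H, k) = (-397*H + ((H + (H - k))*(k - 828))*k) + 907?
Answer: -1/61171945 ≈ -1.6347e-8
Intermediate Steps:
I(H, k) = 907 - 397*H + k*(-828 + k)*(-k + 2*H) (I(H, k) = (-397*H + ((-k + 2*H)*(-828 + k))*k) + 907 = (-397*H + ((-828 + k)*(-k + 2*H))*k) + 907 = (-397*H + k*(-828 + k)*(-k + 2*H)) + 907 = 907 - 397*H + k*(-828 + k)*(-k + 2*H))
1/(353265 + I(569, 636)) = 1/(353265 + (907 - 1*636³ - 397*569 + 828*636² - 1656*569*636 + 2*569*636²)) = 1/(353265 + (907 - 1*257259456 - 225893 + 828*404496 - 599279904 + 2*569*404496)) = 1/(353265 + (907 - 257259456 - 225893 + 334922688 - 599279904 + 460316448)) = 1/(353265 - 61525210) = 1/(-61171945) = -1/61171945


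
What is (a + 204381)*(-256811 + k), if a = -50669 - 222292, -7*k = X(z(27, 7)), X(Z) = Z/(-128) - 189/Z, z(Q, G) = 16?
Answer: 493135479945/28 ≈ 1.7612e+10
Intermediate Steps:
X(Z) = -189/Z - Z/128 (X(Z) = Z*(-1/128) - 189/Z = -Z/128 - 189/Z = -189/Z - Z/128)
k = 191/112 (k = -(-189/16 - 1/128*16)/7 = -(-189*1/16 - ⅛)/7 = -(-189/16 - ⅛)/7 = -⅐*(-191/16) = 191/112 ≈ 1.7054)
a = -272961
(a + 204381)*(-256811 + k) = (-272961 + 204381)*(-256811 + 191/112) = -68580*(-28762641/112) = 493135479945/28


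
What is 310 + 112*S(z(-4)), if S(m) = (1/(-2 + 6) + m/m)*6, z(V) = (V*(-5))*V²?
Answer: 1150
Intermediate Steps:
z(V) = -5*V³ (z(V) = (-5*V)*V² = -5*V³)
S(m) = 15/2 (S(m) = (1/4 + 1)*6 = (¼ + 1)*6 = (5/4)*6 = 15/2)
310 + 112*S(z(-4)) = 310 + 112*(15/2) = 310 + 840 = 1150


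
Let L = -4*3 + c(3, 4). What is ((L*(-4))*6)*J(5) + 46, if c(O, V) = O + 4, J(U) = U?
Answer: 646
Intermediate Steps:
c(O, V) = 4 + O
L = -5 (L = -4*3 + (4 + 3) = -12 + 7 = -5)
((L*(-4))*6)*J(5) + 46 = (-5*(-4)*6)*5 + 46 = (20*6)*5 + 46 = 120*5 + 46 = 600 + 46 = 646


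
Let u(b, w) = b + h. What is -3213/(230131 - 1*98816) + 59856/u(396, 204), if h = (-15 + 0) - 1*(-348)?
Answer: 2619216121/31909545 ≈ 82.083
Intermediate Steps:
h = 333 (h = -15 + 348 = 333)
u(b, w) = 333 + b (u(b, w) = b + 333 = 333 + b)
-3213/(230131 - 1*98816) + 59856/u(396, 204) = -3213/(230131 - 1*98816) + 59856/(333 + 396) = -3213/(230131 - 98816) + 59856/729 = -3213/131315 + 59856*(1/729) = -3213*1/131315 + 19952/243 = -3213/131315 + 19952/243 = 2619216121/31909545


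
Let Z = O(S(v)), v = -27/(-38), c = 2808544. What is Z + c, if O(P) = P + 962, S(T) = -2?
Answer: 2809504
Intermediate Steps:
v = 27/38 (v = -27*(-1/38) = 27/38 ≈ 0.71053)
O(P) = 962 + P
Z = 960 (Z = 962 - 2 = 960)
Z + c = 960 + 2808544 = 2809504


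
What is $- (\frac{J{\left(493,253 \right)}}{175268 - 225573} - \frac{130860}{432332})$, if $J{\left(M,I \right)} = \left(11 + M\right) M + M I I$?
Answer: $\frac{3439215707522}{5437115315} \approx 632.54$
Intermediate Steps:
$J{\left(M,I \right)} = M I^{2} + M \left(11 + M\right)$ ($J{\left(M,I \right)} = M \left(11 + M\right) + I M I = M \left(11 + M\right) + M I^{2} = M I^{2} + M \left(11 + M\right)$)
$- (\frac{J{\left(493,253 \right)}}{175268 - 225573} - \frac{130860}{432332}) = - (\frac{493 \left(11 + 493 + 253^{2}\right)}{175268 - 225573} - \frac{130860}{432332}) = - (\frac{493 \left(11 + 493 + 64009\right)}{-50305} - \frac{32715}{108083}) = - (493 \cdot 64513 \left(- \frac{1}{50305}\right) - \frac{32715}{108083}) = - (31804909 \left(- \frac{1}{50305}\right) - \frac{32715}{108083}) = - (- \frac{31804909}{50305} - \frac{32715}{108083}) = \left(-1\right) \left(- \frac{3439215707522}{5437115315}\right) = \frac{3439215707522}{5437115315}$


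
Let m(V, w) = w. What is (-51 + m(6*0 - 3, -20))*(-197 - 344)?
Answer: 38411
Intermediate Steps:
(-51 + m(6*0 - 3, -20))*(-197 - 344) = (-51 - 20)*(-197 - 344) = -71*(-541) = 38411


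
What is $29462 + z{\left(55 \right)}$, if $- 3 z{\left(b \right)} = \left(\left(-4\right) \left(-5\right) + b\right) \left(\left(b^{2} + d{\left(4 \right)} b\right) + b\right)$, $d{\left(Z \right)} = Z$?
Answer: $-53038$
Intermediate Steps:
$z{\left(b \right)} = - \frac{\left(20 + b\right) \left(b^{2} + 5 b\right)}{3}$ ($z{\left(b \right)} = - \frac{\left(\left(-4\right) \left(-5\right) + b\right) \left(\left(b^{2} + 4 b\right) + b\right)}{3} = - \frac{\left(20 + b\right) \left(b^{2} + 5 b\right)}{3}$)
$29462 + z{\left(55 \right)} = 29462 - \frac{55 \left(100 + 55^{2} + 25 \cdot 55\right)}{3} = 29462 - \frac{55 \left(100 + 3025 + 1375\right)}{3} = 29462 - \frac{55}{3} \cdot 4500 = 29462 - 82500 = -53038$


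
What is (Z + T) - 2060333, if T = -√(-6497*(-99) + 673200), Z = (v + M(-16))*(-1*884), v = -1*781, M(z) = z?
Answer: -1355785 - 3*√146267 ≈ -1.3569e+6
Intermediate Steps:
v = -781
Z = 704548 (Z = (-781 - 16)*(-1*884) = -797*(-884) = 704548)
T = -3*√146267 (T = -√(643203 + 673200) = -√1316403 = -3*√146267 ≈ -1147.3)
(Z + T) - 2060333 = (704548 - 3*√146267) - 2060333 = -1355785 - 3*√146267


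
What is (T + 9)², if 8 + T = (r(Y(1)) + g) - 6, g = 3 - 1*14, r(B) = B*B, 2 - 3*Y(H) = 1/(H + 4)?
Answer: 152881/625 ≈ 244.61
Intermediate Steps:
Y(H) = ⅔ - 1/(3*(4 + H)) (Y(H) = ⅔ - 1/(3*(H + 4)) = ⅔ - 1/(3*(4 + H)))
r(B) = B²
g = -11 (g = 3 - 14 = -11)
T = -616/25 (T = -8 + ((((7 + 2*1)/(3*(4 + 1)))² - 11) - 6) = -8 + ((((⅓)*(7 + 2)/5)² - 11) - 6) = -8 + ((((⅓)*(⅕)*9)² - 11) - 6) = -8 + (((⅗)² - 11) - 6) = -8 + ((9/25 - 11) - 6) = -8 + (-266/25 - 6) = -8 - 416/25 = -616/25 ≈ -24.640)
(T + 9)² = (-616/25 + 9)² = (-391/25)² = 152881/625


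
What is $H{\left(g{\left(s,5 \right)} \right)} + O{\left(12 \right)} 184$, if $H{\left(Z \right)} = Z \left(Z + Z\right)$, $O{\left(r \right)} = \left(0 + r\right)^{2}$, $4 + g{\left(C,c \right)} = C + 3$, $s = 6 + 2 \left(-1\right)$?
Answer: $26514$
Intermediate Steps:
$s = 4$ ($s = 6 - 2 = 4$)
$g{\left(C,c \right)} = -1 + C$ ($g{\left(C,c \right)} = -4 + \left(C + 3\right) = -4 + \left(3 + C\right) = -1 + C$)
$O{\left(r \right)} = r^{2}$
$H{\left(Z \right)} = 2 Z^{2}$ ($H{\left(Z \right)} = Z 2 Z = 2 Z^{2}$)
$H{\left(g{\left(s,5 \right)} \right)} + O{\left(12 \right)} 184 = 2 \left(-1 + 4\right)^{2} + 12^{2} \cdot 184 = 2 \cdot 3^{2} + 144 \cdot 184 = 2 \cdot 9 + 26496 = 18 + 26496 = 26514$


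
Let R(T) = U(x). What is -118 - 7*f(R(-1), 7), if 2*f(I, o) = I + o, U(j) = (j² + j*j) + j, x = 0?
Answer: -285/2 ≈ -142.50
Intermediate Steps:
U(j) = j + 2*j² (U(j) = (j² + j²) + j = 2*j² + j = j + 2*j²)
R(T) = 0 (R(T) = 0*(1 + 2*0) = 0*(1 + 0) = 0*1 = 0)
f(I, o) = I/2 + o/2 (f(I, o) = (I + o)/2 = I/2 + o/2)
-118 - 7*f(R(-1), 7) = -118 - 7*((½)*0 + (½)*7) = -118 - 7*(0 + 7/2) = -118 - 7*7/2 = -118 - 49/2 = -285/2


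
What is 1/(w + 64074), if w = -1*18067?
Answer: 1/46007 ≈ 2.1736e-5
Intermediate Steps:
w = -18067
1/(w + 64074) = 1/(-18067 + 64074) = 1/46007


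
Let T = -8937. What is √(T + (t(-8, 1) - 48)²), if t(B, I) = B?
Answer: I*√5801 ≈ 76.164*I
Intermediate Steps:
√(T + (t(-8, 1) - 48)²) = √(-8937 + (-8 - 48)²) = √(-8937 + (-56)²) = √(-8937 + 3136) = √(-5801) = I*√5801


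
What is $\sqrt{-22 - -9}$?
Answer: $i \sqrt{13} \approx 3.6056 i$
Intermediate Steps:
$\sqrt{-22 - -9} = \sqrt{-22 + 9} = \sqrt{-13} = i \sqrt{13}$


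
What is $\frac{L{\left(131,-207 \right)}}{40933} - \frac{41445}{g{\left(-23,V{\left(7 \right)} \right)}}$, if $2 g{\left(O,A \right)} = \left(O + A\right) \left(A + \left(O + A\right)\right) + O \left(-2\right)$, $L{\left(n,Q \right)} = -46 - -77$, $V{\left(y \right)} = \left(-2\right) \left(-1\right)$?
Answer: $- \frac{678584515}{3643037} \approx -186.27$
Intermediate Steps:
$V{\left(y \right)} = 2$
$L{\left(n,Q \right)} = 31$ ($L{\left(n,Q \right)} = -46 + 77 = 31$)
$g{\left(O,A \right)} = - O + \frac{\left(A + O\right) \left(O + 2 A\right)}{2}$ ($g{\left(O,A \right)} = \frac{\left(O + A\right) \left(A + \left(O + A\right)\right) + O \left(-2\right)}{2} = \frac{\left(A + O\right) \left(A + \left(A + O\right)\right) - 2 O}{2} = \frac{\left(A + O\right) \left(O + 2 A\right) - 2 O}{2} = \frac{- 2 O + \left(A + O\right) \left(O + 2 A\right)}{2} = - O + \frac{\left(A + O\right) \left(O + 2 A\right)}{2}$)
$\frac{L{\left(131,-207 \right)}}{40933} - \frac{41445}{g{\left(-23,V{\left(7 \right)} \right)}} = \frac{31}{40933} - \frac{41445}{2^{2} + \frac{\left(-23\right)^{2}}{2} - -23 + \frac{3}{2} \cdot 2 \left(-23\right)} = 31 \cdot \frac{1}{40933} - \frac{41445}{4 + \frac{1}{2} \cdot 529 + 23 - 69} = \frac{31}{40933} - \frac{41445}{4 + \frac{529}{2} + 23 - 69} = \frac{31}{40933} - \frac{41445}{\frac{445}{2}} = \frac{31}{40933} - \frac{16578}{89} = - \frac{678584515}{3643037}$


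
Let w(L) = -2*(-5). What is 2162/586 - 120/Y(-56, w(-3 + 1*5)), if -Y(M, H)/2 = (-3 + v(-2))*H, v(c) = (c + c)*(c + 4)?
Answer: 10133/3223 ≈ 3.1440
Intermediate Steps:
v(c) = 2*c*(4 + c) (v(c) = (2*c)*(4 + c) = 2*c*(4 + c))
w(L) = 10
Y(M, H) = 22*H (Y(M, H) = -2*(-3 + 2*(-2)*(4 - 2))*H = -2*(-3 + 2*(-2)*2)*H = -2*(-3 - 8)*H = -(-22)*H = 22*H)
2162/586 - 120/Y(-56, w(-3 + 1*5)) = 2162/586 - 120/(22*10) = 2162*(1/586) - 120/220 = 1081/293 - 120*1/220 = 1081/293 - 6/11 = 10133/3223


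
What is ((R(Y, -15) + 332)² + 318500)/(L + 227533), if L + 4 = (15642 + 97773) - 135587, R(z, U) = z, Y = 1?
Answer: 429389/205357 ≈ 2.0909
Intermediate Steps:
L = -22176 (L = -4 + ((15642 + 97773) - 135587) = -4 + (113415 - 135587) = -4 - 22172 = -22176)
((R(Y, -15) + 332)² + 318500)/(L + 227533) = ((1 + 332)² + 318500)/(-22176 + 227533) = (333² + 318500)/205357 = (110889 + 318500)*(1/205357) = 429389*(1/205357) = 429389/205357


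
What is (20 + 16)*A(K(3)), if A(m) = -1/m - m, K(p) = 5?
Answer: -936/5 ≈ -187.20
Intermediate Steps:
A(m) = -m - 1/m
(20 + 16)*A(K(3)) = (20 + 16)*(-1*5 - 1/5) = 36*(-5 - 1*⅕) = 36*(-5 - ⅕) = 36*(-26/5) = -936/5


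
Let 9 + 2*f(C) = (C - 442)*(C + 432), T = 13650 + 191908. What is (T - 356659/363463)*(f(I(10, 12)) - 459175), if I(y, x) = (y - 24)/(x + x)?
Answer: -3978153393789778795/34892448 ≈ -1.1401e+11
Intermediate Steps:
T = 205558
I(y, x) = (-24 + y)/(2*x) (I(y, x) = (-24 + y)/((2*x)) = (-24 + y)*(1/(2*x)) = (-24 + y)/(2*x))
f(C) = -9/2 + (-442 + C)*(432 + C)/2 (f(C) = -9/2 + ((C - 442)*(C + 432))/2 = -9/2 + ((-442 + C)*(432 + C))/2 = -9/2 + (-442 + C)*(432 + C)/2)
(T - 356659/363463)*(f(I(10, 12)) - 459175) = (205558 - 356659/363463)*((-190953/2 + ((½)*(-24 + 10)/12)²/2 - 5*(-24 + 10)/(2*12)) - 459175) = (205558 - 356659*1/363463)*((-190953/2 + ((½)*(1/12)*(-14))²/2 - 5*(-14)/(2*12)) - 459175) = (205558 - 356659/363463)*((-190953/2 + (-7/12)²/2 - 5*(-7/12)) - 459175) = 74712370695*((-190953/2 + (½)*(49/144) + 35/12) - 459175)/363463 = 74712370695*((-190953/2 + 49/288 + 35/12) - 459175)/363463 = 74712370695*(-27496343/288 - 459175)/363463 = (74712370695/363463)*(-159738743/288) = -3978153393789778795/34892448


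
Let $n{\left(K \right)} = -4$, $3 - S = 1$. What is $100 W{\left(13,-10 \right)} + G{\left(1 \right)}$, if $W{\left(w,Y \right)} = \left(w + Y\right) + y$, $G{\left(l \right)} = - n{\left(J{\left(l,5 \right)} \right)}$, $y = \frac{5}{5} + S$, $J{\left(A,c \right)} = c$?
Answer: $604$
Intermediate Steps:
$S = 2$ ($S = 3 - 1 = 2$)
$y = 3$ ($y = \frac{5}{5} + 2 = 5 \cdot \frac{1}{5} + 2 = 1 + 2 = 3$)
$G{\left(l \right)} = 4$ ($G{\left(l \right)} = \left(-1\right) \left(-4\right) = 4$)
$W{\left(w,Y \right)} = 3 + Y + w$ ($W{\left(w,Y \right)} = \left(w + Y\right) + 3 = \left(Y + w\right) + 3 = 3 + Y + w$)
$100 W{\left(13,-10 \right)} + G{\left(1 \right)} = 100 \left(3 - 10 + 13\right) + 4 = 100 \cdot 6 + 4 = 600 + 4 = 604$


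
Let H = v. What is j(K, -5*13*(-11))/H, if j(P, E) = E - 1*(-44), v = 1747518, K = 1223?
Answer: 253/582506 ≈ 0.00043433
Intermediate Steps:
j(P, E) = 44 + E (j(P, E) = E + 44 = 44 + E)
H = 1747518
j(K, -5*13*(-11))/H = (44 - 5*13*(-11))/1747518 = (44 - 65*(-11))*(1/1747518) = (44 + 715)*(1/1747518) = 759*(1/1747518) = 253/582506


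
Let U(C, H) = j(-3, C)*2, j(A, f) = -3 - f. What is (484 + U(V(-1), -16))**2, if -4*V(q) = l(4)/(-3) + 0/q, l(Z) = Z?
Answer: 2050624/9 ≈ 2.2785e+5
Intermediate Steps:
V(q) = 1/3 (V(q) = -(4/(-3) + 0/q)/4 = -(4*(-1/3) + 0)/4 = -(-4/3 + 0)/4 = -1/4*(-4/3) = 1/3)
U(C, H) = -6 - 2*C (U(C, H) = (-3 - C)*2 = -6 - 2*C)
(484 + U(V(-1), -16))**2 = (484 + (-6 - 2*1/3))**2 = (484 + (-6 - 2/3))**2 = (484 - 20/3)**2 = (1432/3)**2 = 2050624/9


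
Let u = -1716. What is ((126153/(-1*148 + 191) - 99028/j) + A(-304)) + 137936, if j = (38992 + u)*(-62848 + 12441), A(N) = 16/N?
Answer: 2845419644319383/20198941819 ≈ 1.4087e+5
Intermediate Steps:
j = -1878971332 (j = (38992 - 1716)*(-62848 + 12441) = 37276*(-50407) = -1878971332)
((126153/(-1*148 + 191) - 99028/j) + A(-304)) + 137936 = ((126153/(-1*148 + 191) - 99028/(-1878971332)) + 16/(-304)) + 137936 = ((126153/(-148 + 191) - 99028*(-1/1878971332)) + 16*(-1/304)) + 137936 = ((126153/43 + 1303/24723307) - 1/19) + 137936 = (3118919404000/1063102201 - 1/19) + 137936 = 59258405573799/20198941819 + 137936 = 2845419644319383/20198941819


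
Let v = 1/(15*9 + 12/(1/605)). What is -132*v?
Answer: -44/2465 ≈ -0.017850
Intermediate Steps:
v = 1/7395 (v = 1/(135 + 12/(1/605)) = 1/(135 + 12*605) = 1/(135 + 7260) = 1/7395 ≈ 0.00013523)
-132*v = -132*1/7395 = -44/2465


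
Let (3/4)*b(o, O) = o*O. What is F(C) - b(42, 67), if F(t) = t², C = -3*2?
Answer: -3716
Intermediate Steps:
C = -6
b(o, O) = 4*O*o/3 (b(o, O) = 4*(o*O)/3 = 4*(O*o)/3 = 4*O*o/3)
F(C) - b(42, 67) = (-6)² - 4*67*42/3 = 36 - 1*3752 = 36 - 3752 = -3716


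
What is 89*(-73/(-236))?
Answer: 6497/236 ≈ 27.530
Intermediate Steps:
89*(-73/(-236)) = 89*(-73*(-1/236)) = 89*(73/236) = 6497/236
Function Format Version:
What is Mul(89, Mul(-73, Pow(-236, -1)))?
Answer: Rational(6497, 236) ≈ 27.530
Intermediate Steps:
Mul(89, Mul(-73, Pow(-236, -1))) = Mul(89, Mul(-73, Rational(-1, 236))) = Mul(89, Rational(73, 236)) = Rational(6497, 236)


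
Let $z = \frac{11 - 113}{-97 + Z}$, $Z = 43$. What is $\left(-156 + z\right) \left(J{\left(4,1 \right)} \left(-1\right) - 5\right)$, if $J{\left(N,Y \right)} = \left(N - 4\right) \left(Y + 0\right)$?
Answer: $\frac{6935}{9} \approx 770.56$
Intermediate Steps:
$J{\left(N,Y \right)} = Y \left(-4 + N\right)$ ($J{\left(N,Y \right)} = \left(-4 + N\right) Y = Y \left(-4 + N\right)$)
$z = \frac{17}{9}$ ($z = \frac{11 - 113}{-97 + 43} = - \frac{102}{-54} = \left(-102\right) \left(- \frac{1}{54}\right) = \frac{17}{9} \approx 1.8889$)
$\left(-156 + z\right) \left(J{\left(4,1 \right)} \left(-1\right) - 5\right) = \left(-156 + \frac{17}{9}\right) \left(1 \left(-4 + 4\right) \left(-1\right) - 5\right) = - \frac{1387 \left(1 \cdot 0 \left(-1\right) - 5\right)}{9} = - \frac{1387 \left(0 \left(-1\right) - 5\right)}{9} = - \frac{1387 \left(0 - 5\right)}{9} = \left(- \frac{1387}{9}\right) \left(-5\right) = \frac{6935}{9}$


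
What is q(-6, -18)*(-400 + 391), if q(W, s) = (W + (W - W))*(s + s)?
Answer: -1944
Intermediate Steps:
q(W, s) = 2*W*s (q(W, s) = (W + 0)*(2*s) = W*(2*s) = 2*W*s)
q(-6, -18)*(-400 + 391) = (2*(-6)*(-18))*(-400 + 391) = 216*(-9) = -1944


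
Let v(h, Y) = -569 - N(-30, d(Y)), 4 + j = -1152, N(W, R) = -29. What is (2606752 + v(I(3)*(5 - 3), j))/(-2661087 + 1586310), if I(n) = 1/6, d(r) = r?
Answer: -2606212/1074777 ≈ -2.4249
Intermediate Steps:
j = -1156 (j = -4 - 1152 = -1156)
I(n) = ⅙
v(h, Y) = -540 (v(h, Y) = -569 - 1*(-29) = -569 + 29 = -540)
(2606752 + v(I(3)*(5 - 3), j))/(-2661087 + 1586310) = (2606752 - 540)/(-2661087 + 1586310) = 2606212/(-1074777) = 2606212*(-1/1074777) = -2606212/1074777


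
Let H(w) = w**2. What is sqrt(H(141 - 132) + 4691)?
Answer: 2*sqrt(1193) ≈ 69.080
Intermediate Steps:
sqrt(H(141 - 132) + 4691) = sqrt((141 - 132)**2 + 4691) = sqrt(9**2 + 4691) = sqrt(81 + 4691) = sqrt(4772) = 2*sqrt(1193)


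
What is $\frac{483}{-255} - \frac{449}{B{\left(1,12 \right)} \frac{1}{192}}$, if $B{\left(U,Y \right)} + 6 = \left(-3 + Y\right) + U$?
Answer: $- \frac{1832081}{85} \approx -21554.0$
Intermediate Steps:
$B{\left(U,Y \right)} = -9 + U + Y$ ($B{\left(U,Y \right)} = -6 + \left(\left(-3 + Y\right) + U\right) = -6 + \left(-3 + U + Y\right) = -9 + U + Y$)
$\frac{483}{-255} - \frac{449}{B{\left(1,12 \right)} \frac{1}{192}} = \frac{483}{-255} - \frac{449}{\left(-9 + 1 + 12\right) \frac{1}{192}} = 483 \left(- \frac{1}{255}\right) - \frac{449}{4 \cdot \frac{1}{192}} = - \frac{161}{85} - 449 \frac{1}{\frac{1}{48}} = - \frac{161}{85} - 21552 = - \frac{1832081}{85}$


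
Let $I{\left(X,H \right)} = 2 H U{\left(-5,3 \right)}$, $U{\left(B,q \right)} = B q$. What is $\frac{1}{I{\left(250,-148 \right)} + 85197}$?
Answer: $\frac{1}{89637} \approx 1.1156 \cdot 10^{-5}$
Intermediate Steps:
$I{\left(X,H \right)} = - 30 H$ ($I{\left(X,H \right)} = 2 H \left(\left(-5\right) 3\right) = 2 H \left(-15\right) = - 30 H$)
$\frac{1}{I{\left(250,-148 \right)} + 85197} = \frac{1}{\left(-30\right) \left(-148\right) + 85197} = \frac{1}{4440 + 85197} = \frac{1}{89637}$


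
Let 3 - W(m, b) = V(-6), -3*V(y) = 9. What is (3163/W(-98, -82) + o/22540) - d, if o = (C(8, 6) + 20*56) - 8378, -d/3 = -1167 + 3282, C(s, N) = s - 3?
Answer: 464674151/67620 ≈ 6871.8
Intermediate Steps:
C(s, N) = -3 + s
d = -6345 (d = -3*(-1167 + 3282) = -3*2115 = -6345)
V(y) = -3 (V(y) = -⅓*9 = -3)
W(m, b) = 6 (W(m, b) = 3 - 1*(-3) = 3 + 3 = 6)
o = -7253 (o = ((-3 + 8) + 20*56) - 8378 = (5 + 1120) - 8378 = 1125 - 8378 = -7253)
(3163/W(-98, -82) + o/22540) - d = (3163/6 - 7253/22540) - 1*(-6345) = (3163*(⅙) - 7253*1/22540) + 6345 = (3163/6 - 7253/22540) + 6345 = 35625251/67620 + 6345 = 464674151/67620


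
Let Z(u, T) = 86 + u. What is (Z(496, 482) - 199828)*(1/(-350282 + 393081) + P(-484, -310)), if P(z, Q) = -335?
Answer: 2856722201344/42799 ≈ 6.6747e+7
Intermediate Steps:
(Z(496, 482) - 199828)*(1/(-350282 + 393081) + P(-484, -310)) = ((86 + 496) - 199828)*(1/(-350282 + 393081) - 335) = (582 - 199828)*(1/42799 - 335) = -199246*(1/42799 - 335) = -199246*(-14337664/42799) = 2856722201344/42799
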